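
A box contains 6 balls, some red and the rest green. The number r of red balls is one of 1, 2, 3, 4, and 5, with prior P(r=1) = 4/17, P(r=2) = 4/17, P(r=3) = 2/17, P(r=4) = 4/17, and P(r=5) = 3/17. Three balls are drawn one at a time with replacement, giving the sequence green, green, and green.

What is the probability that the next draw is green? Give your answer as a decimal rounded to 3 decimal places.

0.740

The likelihood of the observed sequence under each hypothesis: P(data | r = 1) = (5/6)(5/6)(5/6) = 0.5787; P(data | r = 2) = (4/6)(4/6)(4/6) = 0.2963; P(data | r = 3) = (3/6)(3/6)(3/6) = 0.125; P(data | r = 4) = (2/6)(2/6)(2/6) = 0.037037; P(data | r = 5) = (1/6)(1/6)(1/6) = 0.0046296.
The prior-weighted likelihoods are 4/17 · 0.5787 = 0.13617, 4/17 · 0.2963 = 0.069717, 2/17 · 0.125 = 0.014706, 4/17 · 0.037037 = 0.0087146, 3/17 · 0.0046296 = 0.00081699; these sum to 0.23012.
Dividing through by the total gives posterior P(r = 1 | data) = 0.59172, P(r = 2 | data) = 0.30296, P(r = 3 | data) = 0.063905, P(r = 4 | data) = 0.03787, P(r = 5 | data) = 0.0035503.
Averaging over the posterior, P(green next | data) = (5/6)(0.59172) + (2/3)(0.30296) + (1/2)(0.063905) + (1/3)(0.03787) + (1/6)(0.0035503) = 0.74024.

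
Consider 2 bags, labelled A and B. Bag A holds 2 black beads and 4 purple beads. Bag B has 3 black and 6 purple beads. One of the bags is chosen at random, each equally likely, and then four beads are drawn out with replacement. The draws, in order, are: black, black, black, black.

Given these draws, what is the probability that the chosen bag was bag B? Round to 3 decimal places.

Compute the likelihood of the observed sequence for each case: P(data | bag A) = (2/6)(2/6)(2/6)(2/6) = 1/81; P(data | bag B) = (3/9)(3/9)(3/9)(3/9) = 1/81.
Multiplying each by its prior: 1/2 · 1/81 = 1/162, 1/2 · 1/81 = 1/162; summing to 1/81.
So P(bag B | data) = (1/162) / (1/81) = 1/2.

0.500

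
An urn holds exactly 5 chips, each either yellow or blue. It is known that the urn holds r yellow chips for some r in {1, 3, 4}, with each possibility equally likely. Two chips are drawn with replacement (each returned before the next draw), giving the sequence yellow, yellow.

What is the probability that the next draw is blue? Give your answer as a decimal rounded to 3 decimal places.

0.292

Compute the likelihood of the observed sequence for each case: P(data | r = 1) = (1/5)(1/5) = 1/25; P(data | r = 3) = (3/5)(3/5) = 9/25; P(data | r = 4) = (4/5)(4/5) = 16/25.
Multiplying each by its prior: 1/3 · 1/25 = 1/75, 1/3 · 9/25 = 3/25, 1/3 · 16/25 = 16/75; summing to 26/75.
Normalising, the posterior is P(r = 1 | data) = 1/26, P(r = 3 | data) = 9/26, P(r = 4 | data) = 8/13.
The predictive probability is P(blue next | data) = (4/5)(1/26) + (2/5)(9/26) + (1/5)(8/13) = 19/65.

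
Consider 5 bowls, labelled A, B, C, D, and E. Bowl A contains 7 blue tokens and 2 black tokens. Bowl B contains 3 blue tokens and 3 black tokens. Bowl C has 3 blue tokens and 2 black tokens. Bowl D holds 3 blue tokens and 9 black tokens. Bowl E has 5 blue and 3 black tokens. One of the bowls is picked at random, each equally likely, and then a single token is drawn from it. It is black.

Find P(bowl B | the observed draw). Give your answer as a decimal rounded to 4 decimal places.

0.2225

For each hypothesis, P(data | H) works out to: P(data | bowl A) = (2/9) = 0.22222; P(data | bowl B) = (3/6) = 0.5; P(data | bowl C) = (2/5) = 0.4; P(data | bowl D) = (9/12) = 0.75; P(data | bowl E) = (3/8) = 0.375.
Weighting by the prior gives 1/5 · 0.22222 = 0.044444, 1/5 · 0.5 = 0.1, 1/5 · 0.4 = 0.08, 1/5 · 0.75 = 0.15, 1/5 · 0.375 = 0.075; summing to 0.44944.
By Bayes' rule, P(bowl B | data) = (0.1) / (0.44944) = 0.2225.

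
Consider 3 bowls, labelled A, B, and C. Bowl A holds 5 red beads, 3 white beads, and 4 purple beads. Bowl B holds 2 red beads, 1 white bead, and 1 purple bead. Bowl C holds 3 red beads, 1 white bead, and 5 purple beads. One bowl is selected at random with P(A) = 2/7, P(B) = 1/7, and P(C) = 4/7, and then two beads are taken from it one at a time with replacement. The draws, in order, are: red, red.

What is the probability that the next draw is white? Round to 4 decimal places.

0.1907

Under each hypothesis, the probability of the observed sequence is: P(data | bowl A) = (5/12)(5/12) = 25/144; P(data | bowl B) = (2/4)(2/4) = 1/4; P(data | bowl C) = (3/9)(3/9) = 1/9.
Weighting by the prior gives 2/7 · 25/144 = 25/504, 1/7 · 1/4 = 1/28, 4/7 · 1/9 = 4/63; summing to 25/168.
Normalising, the posterior is P(bowl A | data) = 1/3, P(bowl B | data) = 6/25, P(bowl C | data) = 32/75.
So P(white next | data) = Σ P(white next | H) P(H | data) = (1/4)(1/3) + (1/4)(6/25) + (1/9)(32/75) = 103/540.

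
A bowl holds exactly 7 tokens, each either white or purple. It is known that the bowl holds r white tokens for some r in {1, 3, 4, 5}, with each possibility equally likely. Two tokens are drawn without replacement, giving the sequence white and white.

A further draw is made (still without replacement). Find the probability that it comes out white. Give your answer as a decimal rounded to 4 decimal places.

For each hypothesis, P(data | H) works out to: P(data | r = 1) = (1/7)(0/6) = 0; P(data | r = 3) = (3/7)(2/6) = 1/7; P(data | r = 4) = (4/7)(3/6) = 2/7; P(data | r = 5) = (5/7)(4/6) = 10/21.
Weighting by the prior gives 1/4 · 0 = 0, 1/4 · 1/7 = 1/28, 1/4 · 2/7 = 1/14, 1/4 · 10/21 = 5/42; summing to 19/84.
Normalising, the posterior is P(r = 1 | data) = 0, P(r = 3 | data) = 3/19, P(r = 4 | data) = 6/19, P(r = 5 | data) = 10/19.
Averaging over the posterior, P(white next | data) = (1/5)(3/19) + (2/5)(6/19) + (3/5)(10/19) = 9/19.

0.4737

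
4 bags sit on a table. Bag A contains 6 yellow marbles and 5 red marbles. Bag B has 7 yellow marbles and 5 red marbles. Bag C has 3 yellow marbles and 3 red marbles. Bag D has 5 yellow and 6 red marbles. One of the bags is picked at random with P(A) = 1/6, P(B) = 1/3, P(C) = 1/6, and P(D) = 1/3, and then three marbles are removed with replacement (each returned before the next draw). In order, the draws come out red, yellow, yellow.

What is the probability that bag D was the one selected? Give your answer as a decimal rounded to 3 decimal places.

Under each hypothesis, the probability of the observed sequence is: P(data | bag A) = (5/11)(6/11)(6/11) = 0.13524; P(data | bag B) = (5/12)(7/12)(7/12) = 0.14178; P(data | bag C) = (3/6)(3/6)(3/6) = 0.125; P(data | bag D) = (6/11)(5/11)(5/11) = 0.1127.
Weighting by the prior gives 1/6 · 0.13524 = 0.022539, 1/3 · 0.14178 = 0.047261, 1/6 · 0.125 = 0.020833, 1/3 · 0.1127 = 0.037566; summing to 0.1282.
So P(bag D | data) = (0.037566) / (0.1282) = 0.29303.

0.293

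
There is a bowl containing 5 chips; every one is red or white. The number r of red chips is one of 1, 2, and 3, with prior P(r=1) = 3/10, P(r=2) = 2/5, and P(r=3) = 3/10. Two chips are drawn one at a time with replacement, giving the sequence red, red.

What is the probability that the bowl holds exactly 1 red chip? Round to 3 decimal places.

0.065

Under each hypothesis, the probability of the observed sequence is: P(data | r = 1) = (1/5)(1/5) = 1/25; P(data | r = 2) = (2/5)(2/5) = 4/25; P(data | r = 3) = (3/5)(3/5) = 9/25.
Weighting by the prior gives 3/10 · 1/25 = 3/250, 2/5 · 4/25 = 8/125, 3/10 · 9/25 = 27/250; with total 23/125.
Therefore the posterior P(r = 1 | data) = (3/250) / (23/125) = 3/46.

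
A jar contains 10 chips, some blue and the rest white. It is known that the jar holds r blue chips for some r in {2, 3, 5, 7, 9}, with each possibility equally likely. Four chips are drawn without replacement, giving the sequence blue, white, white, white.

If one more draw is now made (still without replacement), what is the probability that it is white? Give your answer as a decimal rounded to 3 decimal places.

0.657

For each hypothesis, P(data | H) works out to: P(data | r = 2) = (2/10)(8/9)(7/8)(6/7) = 0.13333; P(data | r = 3) = (3/10)(7/9)(6/8)(5/7) = 0.125; P(data | r = 5) = (5/10)(5/9)(4/8)(3/7) = 0.059524; P(data | r = 7) = (7/10)(3/9)(2/8)(1/7) = 0.0083333; P(data | r = 9) = (9/10)(1/9)(0/8) = 0.
Multiplying each by its prior: 1/5 · 0.13333 = 0.026667, 1/5 · 0.125 = 0.025, 1/5 · 0.059524 = 0.011905, 1/5 · 0.0083333 = 0.0016667, 1/5 · 0 = 0; with total 0.065238.
Normalising, the posterior is P(r = 2 | data) = 0.40876, P(r = 3 | data) = 0.38321, P(r = 5 | data) = 0.18248, P(r = 7 | data) = 0.025547, P(r = 9 | data) = 0.
So P(white next | data) = Σ P(white next | H) P(H | data) = (5/6)(0.40876) + (2/3)(0.38321) + (1/3)(0.18248) + (0)(0.025547) = 0.65693.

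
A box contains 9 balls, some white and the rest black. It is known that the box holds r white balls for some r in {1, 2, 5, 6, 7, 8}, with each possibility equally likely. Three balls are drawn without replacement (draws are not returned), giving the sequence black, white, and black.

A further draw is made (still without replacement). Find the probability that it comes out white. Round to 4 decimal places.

0.3920

For each hypothesis, P(data | H) works out to: P(data | r = 1) = (8/9)(1/8)(7/7) = 0.11111; P(data | r = 2) = (7/9)(2/8)(6/7) = 0.16667; P(data | r = 5) = (4/9)(5/8)(3/7) = 0.11905; P(data | r = 6) = (3/9)(6/8)(2/7) = 0.071429; P(data | r = 7) = (2/9)(7/8)(1/7) = 0.027778; P(data | r = 8) = (1/9)(8/8)(0/7) = 0.
The prior-weighted likelihoods are 1/6 · 0.11111 = 0.018519, 1/6 · 0.16667 = 0.027778, 1/6 · 0.11905 = 0.019841, 1/6 · 0.071429 = 0.011905, 1/6 · 0.027778 = 0.0046296, 1/6 · 0 = 0; summing to 0.082672.
Normalising, the posterior is P(r = 1 | data) = 0.224, P(r = 2 | data) = 0.336, P(r = 5 | data) = 0.24, P(r = 6 | data) = 0.144, P(r = 7 | data) = 0.056, P(r = 8 | data) = 0.
The predictive probability is P(white next | data) = (0)(0.224) + (1/6)(0.336) + (2/3)(0.24) + (5/6)(0.144) + (1)(0.056) = 0.392.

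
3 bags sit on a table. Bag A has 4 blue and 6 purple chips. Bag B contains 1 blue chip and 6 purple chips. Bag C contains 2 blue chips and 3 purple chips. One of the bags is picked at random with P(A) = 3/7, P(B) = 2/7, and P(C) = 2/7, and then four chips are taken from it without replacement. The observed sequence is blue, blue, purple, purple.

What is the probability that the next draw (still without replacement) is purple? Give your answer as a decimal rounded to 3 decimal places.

Under each hypothesis, the probability of the observed sequence is: P(data | bag A) = (4/10)(3/9)(6/8)(5/7) = 1/14; P(data | bag B) = (1/7)(0/6) = 0; P(data | bag C) = (2/5)(1/4)(3/3)(2/2) = 1/10.
Multiplying each by its prior: 3/7 · 1/14 = 3/98, 2/7 · 0 = 0, 2/7 · 1/10 = 1/35; summing to 29/490.
Dividing through by the total gives posterior P(bag A | data) = 15/29, P(bag B | data) = 0, P(bag C | data) = 14/29.
So P(purple next | data) = Σ P(purple next | H) P(H | data) = (2/3)(15/29) + (1)(14/29) = 24/29.

0.828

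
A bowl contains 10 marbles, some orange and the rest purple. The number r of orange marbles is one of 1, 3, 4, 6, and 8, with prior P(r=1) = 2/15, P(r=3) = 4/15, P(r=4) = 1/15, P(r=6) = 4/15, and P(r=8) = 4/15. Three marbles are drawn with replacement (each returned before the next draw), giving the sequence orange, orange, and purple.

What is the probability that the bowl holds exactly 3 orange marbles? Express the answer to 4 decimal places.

0.1733

For each hypothesis, P(data | H) works out to: P(data | r = 1) = (1/10)(1/10)(9/10) = 0.009; P(data | r = 3) = (3/10)(3/10)(7/10) = 0.063; P(data | r = 4) = (4/10)(4/10)(6/10) = 0.096; P(data | r = 6) = (6/10)(6/10)(4/10) = 0.144; P(data | r = 8) = (8/10)(8/10)(2/10) = 0.128.
Multiplying each by its prior: 2/15 · 0.009 = 0.0012, 4/15 · 0.063 = 0.0168, 1/15 · 0.096 = 0.0064, 4/15 · 0.144 = 0.0384, 4/15 · 0.128 = 0.034133; summing to 0.096933.
By Bayes' rule, P(r = 3 | data) = (0.0168) / (0.096933) = 0.17331.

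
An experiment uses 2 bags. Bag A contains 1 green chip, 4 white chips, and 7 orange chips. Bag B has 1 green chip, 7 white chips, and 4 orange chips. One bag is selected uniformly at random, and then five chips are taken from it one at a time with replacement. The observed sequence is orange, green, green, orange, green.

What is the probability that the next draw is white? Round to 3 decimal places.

0.395

Compute the likelihood of the observed sequence for each case: P(data | bag A) = (7/12)(1/12)(1/12)(7/12)(1/12) = 0.00019692; P(data | bag B) = (4/12)(1/12)(1/12)(4/12)(1/12) = 6.43e-05.
The prior-weighted likelihoods are 1/2 · 0.00019692 = 9.846e-05, 1/2 · 6.43e-05 = 3.215e-05; summing to 0.00013061.
Normalising, the posterior is P(bag A | data) = 0.75385, P(bag B | data) = 0.24615.
The predictive probability is P(white next | data) = (1/3)(0.75385) + (7/12)(0.24615) = 0.39487.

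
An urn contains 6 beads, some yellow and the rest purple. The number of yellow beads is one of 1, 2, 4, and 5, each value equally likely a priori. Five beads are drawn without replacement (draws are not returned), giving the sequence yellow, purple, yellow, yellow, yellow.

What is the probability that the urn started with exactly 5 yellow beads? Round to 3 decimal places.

0.714

For each hypothesis, P(data | H) works out to: P(data | r = 1) = (1/6)(5/5)(0/4) = 0; P(data | r = 2) = (2/6)(4/5)(1/4)(0/3) = 0; P(data | r = 4) = (4/6)(2/5)(3/4)(2/3)(1/2) = 1/15; P(data | r = 5) = (5/6)(1/5)(4/4)(3/3)(2/2) = 1/6.
Multiplying each by its prior: 1/4 · 0 = 0, 1/4 · 0 = 0, 1/4 · 1/15 = 1/60, 1/4 · 1/6 = 1/24; with total 7/120.
So P(r = 5 | data) = (1/24) / (7/120) = 5/7.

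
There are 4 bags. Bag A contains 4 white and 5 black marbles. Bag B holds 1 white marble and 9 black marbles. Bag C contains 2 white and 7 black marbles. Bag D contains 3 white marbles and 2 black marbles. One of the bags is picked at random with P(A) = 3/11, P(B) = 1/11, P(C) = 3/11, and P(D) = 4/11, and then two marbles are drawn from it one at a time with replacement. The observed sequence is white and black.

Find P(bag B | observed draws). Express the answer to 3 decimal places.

0.039

Under each hypothesis, the probability of the observed sequence is: P(data | bag A) = (4/9)(5/9) = 0.24691; P(data | bag B) = (1/10)(9/10) = 0.09; P(data | bag C) = (2/9)(7/9) = 0.17284; P(data | bag D) = (3/5)(2/5) = 0.24.
The prior-weighted likelihoods are 3/11 · 0.24691 = 0.06734, 1/11 · 0.09 = 0.0081818, 3/11 · 0.17284 = 0.047138, 4/11 · 0.24 = 0.087273; these sum to 0.20993.
Therefore the posterior P(bag B | data) = (0.0081818) / (0.20993) = 0.038974.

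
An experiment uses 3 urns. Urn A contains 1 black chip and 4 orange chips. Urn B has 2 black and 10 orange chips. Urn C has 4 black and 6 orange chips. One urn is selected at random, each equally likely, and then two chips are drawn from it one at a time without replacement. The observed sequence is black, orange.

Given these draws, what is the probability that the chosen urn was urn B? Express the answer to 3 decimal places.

0.245

The likelihood of the observed sequence under each hypothesis: P(data | urn A) = (1/5)(4/4) = 1/5; P(data | urn B) = (2/12)(10/11) = 5/33; P(data | urn C) = (4/10)(6/9) = 4/15.
The prior-weighted likelihoods are 1/3 · 1/5 = 1/15, 1/3 · 5/33 = 5/99, 1/3 · 4/15 = 4/45; summing to 34/165.
Therefore the posterior P(urn B | data) = (5/99) / (34/165) = 25/102.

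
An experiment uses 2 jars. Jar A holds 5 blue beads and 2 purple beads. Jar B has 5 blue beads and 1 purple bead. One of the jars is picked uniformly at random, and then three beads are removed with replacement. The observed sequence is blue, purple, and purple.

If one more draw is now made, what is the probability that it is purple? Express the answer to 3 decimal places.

0.252

Under each hypothesis, the probability of the observed sequence is: P(data | jar A) = (5/7)(2/7)(2/7) = 0.058309; P(data | jar B) = (5/6)(1/6)(1/6) = 0.023148.
Multiplying each by its prior: 1/2 · 0.058309 = 0.029155, 1/2 · 0.023148 = 0.011574; with total 0.040729.
Dividing through by the total gives posterior P(jar A | data) = 0.71582, P(jar B | data) = 0.28418.
The predictive probability is P(purple next | data) = (2/7)(0.71582) + (1/6)(0.28418) = 0.25188.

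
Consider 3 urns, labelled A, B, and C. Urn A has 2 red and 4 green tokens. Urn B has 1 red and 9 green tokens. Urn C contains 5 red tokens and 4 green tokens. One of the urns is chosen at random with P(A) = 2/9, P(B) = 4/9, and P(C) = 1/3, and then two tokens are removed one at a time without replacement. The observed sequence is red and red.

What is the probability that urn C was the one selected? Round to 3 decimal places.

0.862

Under each hypothesis, the probability of the observed sequence is: P(data | urn A) = (2/6)(1/5) = 1/15; P(data | urn B) = (1/10)(0/9) = 0; P(data | urn C) = (5/9)(4/8) = 5/18.
Weighting by the prior gives 2/9 · 1/15 = 2/135, 4/9 · 0 = 0, 1/3 · 5/18 = 5/54; summing to 29/270.
Hence P(urn C | data) = (5/54) / (29/270) = 25/29.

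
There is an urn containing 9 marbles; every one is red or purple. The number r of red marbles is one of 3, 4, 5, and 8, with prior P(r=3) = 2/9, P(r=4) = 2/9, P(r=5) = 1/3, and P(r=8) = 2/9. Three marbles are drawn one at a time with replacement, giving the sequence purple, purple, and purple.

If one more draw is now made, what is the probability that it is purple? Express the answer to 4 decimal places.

Compute the likelihood of the observed sequence for each case: P(data | r = 3) = (6/9)(6/9)(6/9) = 0.2963; P(data | r = 4) = (5/9)(5/9)(5/9) = 0.17147; P(data | r = 5) = (4/9)(4/9)(4/9) = 0.087791; P(data | r = 8) = (1/9)(1/9)(1/9) = 0.0013717.
The prior-weighted likelihoods are 2/9 · 0.2963 = 0.065844, 2/9 · 0.17147 = 0.038104, 1/3 · 0.087791 = 0.029264, 2/9 · 0.0013717 = 0.00030483; with total 0.13352.
Normalising, the posterior is P(r = 3 | data) = 0.49315, P(r = 4 | data) = 0.28539, P(r = 5 | data) = 0.21918, P(r = 8 | data) = 0.0022831.
The predictive probability is P(purple next | data) = (2/3)(0.49315) + (5/9)(0.28539) + (4/9)(0.21918) + (1/9)(0.0022831) = 0.58498.

0.5850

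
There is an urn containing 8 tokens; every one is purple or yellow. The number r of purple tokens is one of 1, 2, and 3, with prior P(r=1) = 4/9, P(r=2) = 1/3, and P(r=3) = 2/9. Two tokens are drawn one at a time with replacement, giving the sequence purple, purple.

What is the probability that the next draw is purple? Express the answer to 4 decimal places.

For each hypothesis, P(data | H) works out to: P(data | r = 1) = (1/8)(1/8) = 1/64; P(data | r = 2) = (2/8)(2/8) = 1/16; P(data | r = 3) = (3/8)(3/8) = 9/64.
Weighting by the prior gives 4/9 · 1/64 = 1/144, 1/3 · 1/16 = 1/48, 2/9 · 9/64 = 1/32; summing to 17/288.
Normalising, the posterior is P(r = 1 | data) = 2/17, P(r = 2 | data) = 6/17, P(r = 3 | data) = 9/17.
Averaging over the posterior, P(purple next | data) = (1/8)(2/17) + (1/4)(6/17) + (3/8)(9/17) = 41/136.

0.3015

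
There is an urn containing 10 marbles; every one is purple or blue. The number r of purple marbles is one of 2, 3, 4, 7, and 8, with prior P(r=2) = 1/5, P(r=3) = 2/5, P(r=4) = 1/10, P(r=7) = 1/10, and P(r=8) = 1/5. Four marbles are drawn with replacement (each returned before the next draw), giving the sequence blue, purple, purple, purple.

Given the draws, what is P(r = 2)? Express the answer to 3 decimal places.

0.029

Compute the likelihood of the observed sequence for each case: P(data | r = 2) = (8/10)(2/10)(2/10)(2/10) = 0.0064; P(data | r = 3) = (7/10)(3/10)(3/10)(3/10) = 0.0189; P(data | r = 4) = (6/10)(4/10)(4/10)(4/10) = 0.0384; P(data | r = 7) = (3/10)(7/10)(7/10)(7/10) = 0.1029; P(data | r = 8) = (2/10)(8/10)(8/10)(8/10) = 0.1024.
Multiplying each by its prior: 1/5 · 0.0064 = 0.00128, 2/5 · 0.0189 = 0.00756, 1/10 · 0.0384 = 0.00384, 1/10 · 0.1029 = 0.01029, 1/5 · 0.1024 = 0.02048; with total 0.04345.
So P(r = 2 | data) = (0.00128) / (0.04345) = 0.029459.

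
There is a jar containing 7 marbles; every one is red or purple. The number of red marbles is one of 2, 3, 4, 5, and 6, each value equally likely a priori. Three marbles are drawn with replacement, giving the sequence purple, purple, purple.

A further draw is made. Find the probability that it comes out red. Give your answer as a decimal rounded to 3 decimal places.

0.378

Compute the likelihood of the observed sequence for each case: P(data | r = 2) = (5/7)(5/7)(5/7) = 0.36443; P(data | r = 3) = (4/7)(4/7)(4/7) = 0.18659; P(data | r = 4) = (3/7)(3/7)(3/7) = 0.078717; P(data | r = 5) = (2/7)(2/7)(2/7) = 0.023324; P(data | r = 6) = (1/7)(1/7)(1/7) = 0.0029155.
The prior-weighted likelihoods are 1/5 · 0.36443 = 0.072886, 1/5 · 0.18659 = 0.037318, 1/5 · 0.078717 = 0.015743, 1/5 · 0.023324 = 0.0046647, 1/5 · 0.0029155 = 0.00058309; summing to 0.1312.
Dividing through by the total gives posterior P(r = 2 | data) = 0.55556, P(r = 3 | data) = 0.28444, P(r = 4 | data) = 0.12, P(r = 5 | data) = 0.035556, P(r = 6 | data) = 0.0044444.
Averaging over the posterior, P(red next | data) = (2/7)(0.55556) + (3/7)(0.28444) + (4/7)(0.12) + (5/7)(0.035556) + (6/7)(0.0044444) = 0.37841.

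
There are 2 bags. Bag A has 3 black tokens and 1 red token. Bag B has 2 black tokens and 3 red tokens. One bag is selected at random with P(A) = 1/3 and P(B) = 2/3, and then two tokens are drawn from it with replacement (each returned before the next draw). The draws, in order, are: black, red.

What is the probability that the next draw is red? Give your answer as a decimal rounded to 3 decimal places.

Compute the likelihood of the observed sequence for each case: P(data | bag A) = (3/4)(1/4) = 3/16; P(data | bag B) = (2/5)(3/5) = 6/25.
Weighting by the prior gives 1/3 · 3/16 = 1/16, 2/3 · 6/25 = 4/25; these sum to 89/400.
The posterior is then P(bag A | data) = 0.2809, P(bag B | data) = 0.7191.
The predictive probability is P(red next | data) = (1/4)(0.2809) + (3/5)(0.7191) = 0.50169.

0.502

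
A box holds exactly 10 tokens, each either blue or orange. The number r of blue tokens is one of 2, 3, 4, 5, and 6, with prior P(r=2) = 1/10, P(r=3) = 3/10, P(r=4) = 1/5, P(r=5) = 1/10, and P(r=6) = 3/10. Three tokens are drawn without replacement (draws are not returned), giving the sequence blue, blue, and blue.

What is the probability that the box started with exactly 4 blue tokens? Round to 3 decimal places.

0.099

The likelihood of the observed sequence under each hypothesis: P(data | r = 2) = (2/10)(1/9)(0/8) = 0; P(data | r = 3) = (3/10)(2/9)(1/8) = 1/120; P(data | r = 4) = (4/10)(3/9)(2/8) = 1/30; P(data | r = 5) = (5/10)(4/9)(3/8) = 1/12; P(data | r = 6) = (6/10)(5/9)(4/8) = 1/6.
Weighting by the prior gives 1/10 · 0 = 0, 3/10 · 1/120 = 1/400, 1/5 · 1/30 = 1/150, 1/10 · 1/12 = 1/120, 3/10 · 1/6 = 1/20; these sum to 27/400.
Hence P(r = 4 | data) = (1/150) / (27/400) = 8/81.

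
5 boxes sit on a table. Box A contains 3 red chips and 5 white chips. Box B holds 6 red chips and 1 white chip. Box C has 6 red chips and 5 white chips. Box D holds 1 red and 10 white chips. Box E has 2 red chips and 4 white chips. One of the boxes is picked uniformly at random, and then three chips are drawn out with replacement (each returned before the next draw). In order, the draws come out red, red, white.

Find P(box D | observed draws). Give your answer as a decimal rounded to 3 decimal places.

0.018

The likelihood of the observed sequence under each hypothesis: P(data | box A) = (3/8)(3/8)(5/8) = 0.087891; P(data | box B) = (6/7)(6/7)(1/7) = 0.10496; P(data | box C) = (6/11)(6/11)(5/11) = 0.13524; P(data | box D) = (1/11)(1/11)(10/11) = 0.0075131; P(data | box E) = (2/6)(2/6)(4/6) = 0.074074.
The prior-weighted likelihoods are 1/5 · 0.087891 = 0.017578, 1/5 · 0.10496 = 0.020991, 1/5 · 0.13524 = 0.027047, 1/5 · 0.0075131 = 0.0015026, 1/5 · 0.074074 = 0.014815; these sum to 0.081934.
By Bayes' rule, P(box D | data) = (0.0015026) / (0.081934) = 0.018339.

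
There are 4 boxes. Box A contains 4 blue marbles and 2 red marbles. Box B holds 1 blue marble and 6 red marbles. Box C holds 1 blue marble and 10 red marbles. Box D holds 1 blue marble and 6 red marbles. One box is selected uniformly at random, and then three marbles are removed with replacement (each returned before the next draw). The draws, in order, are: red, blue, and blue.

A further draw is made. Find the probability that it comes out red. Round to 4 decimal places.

Compute the likelihood of the observed sequence for each case: P(data | box A) = (2/6)(4/6)(4/6) = 0.14815; P(data | box B) = (6/7)(1/7)(1/7) = 0.017493; P(data | box C) = (10/11)(1/11)(1/11) = 0.0075131; P(data | box D) = (6/7)(1/7)(1/7) = 0.017493.
Multiplying each by its prior: 1/4 · 0.14815 = 0.037037, 1/4 · 0.017493 = 0.0043732, 1/4 · 0.0075131 = 0.0018783, 1/4 · 0.017493 = 0.0043732; with total 0.047662.
The posterior is then P(box A | data) = 0.77708, P(box B | data) = 0.091755, P(box C | data) = 0.039409, P(box D | data) = 0.091755.
Averaging over the posterior, P(red next | data) = (1/3)(0.77708) + (6/7)(0.091755) + (10/11)(0.039409) + (6/7)(0.091755) = 0.45215.

0.4521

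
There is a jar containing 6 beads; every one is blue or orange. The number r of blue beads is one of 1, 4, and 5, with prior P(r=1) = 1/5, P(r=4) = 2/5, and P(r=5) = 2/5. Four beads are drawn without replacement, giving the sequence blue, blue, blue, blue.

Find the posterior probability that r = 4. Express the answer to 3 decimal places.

0.167

Compute the likelihood of the observed sequence for each case: P(data | r = 1) = (1/6)(0/5) = 0; P(data | r = 4) = (4/6)(3/5)(2/4)(1/3) = 1/15; P(data | r = 5) = (5/6)(4/5)(3/4)(2/3) = 1/3.
Multiplying each by its prior: 1/5 · 0 = 0, 2/5 · 1/15 = 2/75, 2/5 · 1/3 = 2/15; these sum to 4/25.
So P(r = 4 | data) = (2/75) / (4/25) = 1/6.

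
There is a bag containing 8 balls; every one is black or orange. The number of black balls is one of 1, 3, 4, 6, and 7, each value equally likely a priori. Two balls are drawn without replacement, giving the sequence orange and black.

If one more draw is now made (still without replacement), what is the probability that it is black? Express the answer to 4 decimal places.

The likelihood of the observed sequence under each hypothesis: P(data | r = 1) = (7/8)(1/7) = 1/8; P(data | r = 3) = (5/8)(3/7) = 15/56; P(data | r = 4) = (4/8)(4/7) = 2/7; P(data | r = 6) = (2/8)(6/7) = 3/14; P(data | r = 7) = (1/8)(7/7) = 1/8.
Multiplying each by its prior: 1/5 · 1/8 = 1/40, 1/5 · 15/56 = 3/56, 1/5 · 2/7 = 2/35, 1/5 · 3/14 = 3/70, 1/5 · 1/8 = 1/40; summing to 57/280.
Normalising, the posterior is P(r = 1 | data) = 7/57, P(r = 3 | data) = 5/19, P(r = 4 | data) = 16/57, P(r = 6 | data) = 4/19, P(r = 7 | data) = 7/57.
So P(black next | data) = Σ P(black next | H) P(H | data) = (0)(7/57) + (1/3)(5/19) + (1/2)(16/57) + (5/6)(4/19) + (1)(7/57) = 10/19.

0.5263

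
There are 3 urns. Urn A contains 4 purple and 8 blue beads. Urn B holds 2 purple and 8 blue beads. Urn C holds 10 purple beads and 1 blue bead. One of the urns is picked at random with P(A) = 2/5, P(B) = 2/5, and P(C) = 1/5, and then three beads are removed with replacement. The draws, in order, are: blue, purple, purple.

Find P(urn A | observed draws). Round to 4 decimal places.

The likelihood of the observed sequence under each hypothesis: P(data | urn A) = (8/12)(4/12)(4/12) = 0.074074; P(data | urn B) = (8/10)(2/10)(2/10) = 0.032; P(data | urn C) = (1/11)(10/11)(10/11) = 0.075131.
The prior-weighted likelihoods are 2/5 · 0.074074 = 0.02963, 2/5 · 0.032 = 0.0128, 1/5 · 0.075131 = 0.015026; these sum to 0.057456.
Hence P(urn A | data) = (0.02963) / (0.057456) = 0.51569.

0.5157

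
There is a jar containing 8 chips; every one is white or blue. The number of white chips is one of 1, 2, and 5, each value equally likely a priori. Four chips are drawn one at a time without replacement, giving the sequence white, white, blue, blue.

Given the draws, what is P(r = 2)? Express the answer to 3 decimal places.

0.333

Under each hypothesis, the probability of the observed sequence is: P(data | r = 1) = (1/8)(0/7) = 0; P(data | r = 2) = (2/8)(1/7)(6/6)(5/5) = 1/28; P(data | r = 5) = (5/8)(4/7)(3/6)(2/5) = 1/14.
Multiplying each by its prior: 1/3 · 0 = 0, 1/3 · 1/28 = 1/84, 1/3 · 1/14 = 1/42; with total 1/28.
Therefore the posterior P(r = 2 | data) = (1/84) / (1/28) = 1/3.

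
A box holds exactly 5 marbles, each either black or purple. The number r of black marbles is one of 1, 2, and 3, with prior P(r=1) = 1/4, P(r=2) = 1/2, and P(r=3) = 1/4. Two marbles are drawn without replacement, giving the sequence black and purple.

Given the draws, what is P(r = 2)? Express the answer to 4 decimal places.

The likelihood of the observed sequence under each hypothesis: P(data | r = 1) = (1/5)(4/4) = 1/5; P(data | r = 2) = (2/5)(3/4) = 3/10; P(data | r = 3) = (3/5)(2/4) = 3/10.
Multiplying each by its prior: 1/4 · 1/5 = 1/20, 1/2 · 3/10 = 3/20, 1/4 · 3/10 = 3/40; these sum to 11/40.
Therefore the posterior P(r = 2 | data) = (3/20) / (11/40) = 6/11.

0.5455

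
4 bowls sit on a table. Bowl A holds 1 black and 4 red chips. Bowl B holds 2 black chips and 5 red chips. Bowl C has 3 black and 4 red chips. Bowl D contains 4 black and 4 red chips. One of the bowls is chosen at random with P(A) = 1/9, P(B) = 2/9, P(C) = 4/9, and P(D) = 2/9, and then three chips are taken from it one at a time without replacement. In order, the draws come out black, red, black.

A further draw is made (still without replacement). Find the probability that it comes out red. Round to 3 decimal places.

0.727

Compute the likelihood of the observed sequence for each case: P(data | bowl A) = (1/5)(4/4)(0/3) = 0; P(data | bowl B) = (2/7)(5/6)(1/5) = 1/21; P(data | bowl C) = (3/7)(4/6)(2/5) = 4/35; P(data | bowl D) = (4/8)(4/7)(3/6) = 1/7.
Multiplying each by its prior: 1/9 · 0 = 0, 2/9 · 1/21 = 2/189, 4/9 · 4/35 = 16/315, 2/9 · 1/7 = 2/63; summing to 88/945.
The posterior is then P(bowl A | data) = 0, P(bowl B | data) = 5/44, P(bowl C | data) = 6/11, P(bowl D | data) = 15/44.
So P(red next | data) = Σ P(red next | H) P(H | data) = (1)(5/44) + (3/4)(6/11) + (3/5)(15/44) = 8/11.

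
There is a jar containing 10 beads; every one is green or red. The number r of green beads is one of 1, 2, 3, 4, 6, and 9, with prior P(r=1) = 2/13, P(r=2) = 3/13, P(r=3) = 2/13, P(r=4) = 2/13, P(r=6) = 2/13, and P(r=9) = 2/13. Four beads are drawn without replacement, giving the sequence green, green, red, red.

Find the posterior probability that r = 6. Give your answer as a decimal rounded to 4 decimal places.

0.3158

Under each hypothesis, the probability of the observed sequence is: P(data | r = 1) = (1/10)(0/9) = 0; P(data | r = 2) = (2/10)(1/9)(8/8)(7/7) = 1/45; P(data | r = 3) = (3/10)(2/9)(7/8)(6/7) = 1/20; P(data | r = 4) = (4/10)(3/9)(6/8)(5/7) = 1/14; P(data | r = 6) = (6/10)(5/9)(4/8)(3/7) = 1/14; P(data | r = 9) = (9/10)(8/9)(1/8)(0/7) = 0.
Weighting by the prior gives 2/13 · 0 = 0, 3/13 · 1/45 = 1/195, 2/13 · 1/20 = 1/130, 2/13 · 1/14 = 1/91, 2/13 · 1/14 = 1/91, 2/13 · 0 = 0; these sum to 19/546.
Therefore the posterior P(r = 6 | data) = (1/91) / (19/546) = 6/19.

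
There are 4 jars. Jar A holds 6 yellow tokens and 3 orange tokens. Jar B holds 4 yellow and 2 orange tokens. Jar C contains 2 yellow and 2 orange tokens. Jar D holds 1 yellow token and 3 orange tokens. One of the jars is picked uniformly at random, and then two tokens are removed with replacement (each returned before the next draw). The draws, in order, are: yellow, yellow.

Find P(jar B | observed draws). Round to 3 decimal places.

Under each hypothesis, the probability of the observed sequence is: P(data | jar A) = (6/9)(6/9) = 4/9; P(data | jar B) = (4/6)(4/6) = 4/9; P(data | jar C) = (2/4)(2/4) = 1/4; P(data | jar D) = (1/4)(1/4) = 1/16.
Weighting by the prior gives 1/4 · 4/9 = 1/9, 1/4 · 4/9 = 1/9, 1/4 · 1/4 = 1/16, 1/4 · 1/16 = 1/64; these sum to 173/576.
By Bayes' rule, P(jar B | data) = (1/9) / (173/576) = 64/173.

0.370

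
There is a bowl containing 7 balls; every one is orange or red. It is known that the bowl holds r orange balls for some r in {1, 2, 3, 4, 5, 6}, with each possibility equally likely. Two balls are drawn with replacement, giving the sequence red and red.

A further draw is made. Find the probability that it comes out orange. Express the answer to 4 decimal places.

Under each hypothesis, the probability of the observed sequence is: P(data | r = 1) = (6/7)(6/7) = 36/49; P(data | r = 2) = (5/7)(5/7) = 25/49; P(data | r = 3) = (4/7)(4/7) = 16/49; P(data | r = 4) = (3/7)(3/7) = 9/49; P(data | r = 5) = (2/7)(2/7) = 4/49; P(data | r = 6) = (1/7)(1/7) = 1/49.
Multiplying each by its prior: 1/6 · 36/49 = 6/49, 1/6 · 25/49 = 25/294, 1/6 · 16/49 = 8/147, 1/6 · 9/49 = 3/98, 1/6 · 4/49 = 2/147, 1/6 · 1/49 = 1/294; summing to 13/42.
Dividing through by the total gives posterior P(r = 1 | data) = 36/91, P(r = 2 | data) = 25/91, P(r = 3 | data) = 16/91, P(r = 4 | data) = 9/91, P(r = 5 | data) = 4/91, P(r = 6 | data) = 1/91.
Averaging over the posterior, P(orange next | data) = (1/7)(36/91) + (2/7)(25/91) + (3/7)(16/91) + (4/7)(9/91) + (5/7)(4/91) + (6/7)(1/91) = 4/13.

0.3077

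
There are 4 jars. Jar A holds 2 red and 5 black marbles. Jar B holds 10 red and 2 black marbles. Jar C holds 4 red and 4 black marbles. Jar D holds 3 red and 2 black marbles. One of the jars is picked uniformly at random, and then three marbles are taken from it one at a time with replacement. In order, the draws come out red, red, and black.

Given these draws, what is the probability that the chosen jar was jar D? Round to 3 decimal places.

Under each hypothesis, the probability of the observed sequence is: P(data | jar A) = (2/7)(2/7)(5/7) = 0.058309; P(data | jar B) = (10/12)(10/12)(2/12) = 0.11574; P(data | jar C) = (4/8)(4/8)(4/8) = 0.125; P(data | jar D) = (3/5)(3/5)(2/5) = 0.144.
Weighting by the prior gives 1/4 · 0.058309 = 0.014577, 1/4 · 0.11574 = 0.028935, 1/4 · 0.125 = 0.03125, 1/4 · 0.144 = 0.036; with total 0.11076.
Therefore the posterior P(jar D | data) = (0.036) / (0.11076) = 0.32502.

0.325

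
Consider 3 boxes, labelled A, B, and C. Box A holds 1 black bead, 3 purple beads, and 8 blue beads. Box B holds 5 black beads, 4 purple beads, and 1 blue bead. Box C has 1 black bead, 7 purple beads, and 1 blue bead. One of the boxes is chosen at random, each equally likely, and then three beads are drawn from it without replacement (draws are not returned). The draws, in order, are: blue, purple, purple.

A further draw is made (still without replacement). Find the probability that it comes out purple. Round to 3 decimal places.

0.574

Under each hypothesis, the probability of the observed sequence is: P(data | box A) = (8/12)(3/11)(2/10) = 2/55; P(data | box B) = (1/10)(4/9)(3/8) = 1/60; P(data | box C) = (1/9)(7/8)(6/7) = 1/12.
The prior-weighted likelihoods are 1/3 · 2/55 = 2/165, 1/3 · 1/60 = 1/180, 1/3 · 1/12 = 1/36; with total 1/22.
Dividing through by the total gives posterior P(box A | data) = 4/15, P(box B | data) = 11/90, P(box C | data) = 11/18.
Averaging over the posterior, P(purple next | data) = (1/9)(4/15) + (2/7)(11/90) + (5/6)(11/18) = 241/420.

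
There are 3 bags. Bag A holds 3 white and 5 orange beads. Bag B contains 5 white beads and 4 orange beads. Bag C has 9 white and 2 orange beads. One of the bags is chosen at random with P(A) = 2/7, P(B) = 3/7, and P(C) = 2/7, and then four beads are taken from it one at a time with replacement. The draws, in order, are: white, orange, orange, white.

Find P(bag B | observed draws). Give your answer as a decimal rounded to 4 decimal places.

Compute the likelihood of the observed sequence for each case: P(data | bag A) = (3/8)(5/8)(5/8)(3/8) = 0.054932; P(data | bag B) = (5/9)(4/9)(4/9)(5/9) = 0.060966; P(data | bag C) = (9/11)(2/11)(2/11)(9/11) = 0.02213.
Multiplying each by its prior: 2/7 · 0.054932 = 0.015695, 3/7 · 0.060966 = 0.026128, 2/7 · 0.02213 = 0.0063228; summing to 0.048146.
Therefore the posterior P(bag B | data) = (0.026128) / (0.048146) = 0.54269.

0.5427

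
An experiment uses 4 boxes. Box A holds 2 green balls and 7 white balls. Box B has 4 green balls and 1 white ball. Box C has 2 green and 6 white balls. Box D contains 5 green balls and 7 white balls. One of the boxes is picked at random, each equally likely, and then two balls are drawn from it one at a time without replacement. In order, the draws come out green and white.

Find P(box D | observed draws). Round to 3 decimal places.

0.303

Compute the likelihood of the observed sequence for each case: P(data | box A) = (2/9)(7/8) = 0.19444; P(data | box B) = (4/5)(1/4) = 0.2; P(data | box C) = (2/8)(6/7) = 0.21429; P(data | box D) = (5/12)(7/11) = 0.26515.
Weighting by the prior gives 1/4 · 0.19444 = 0.048611, 1/4 · 0.2 = 0.05, 1/4 · 0.21429 = 0.053571, 1/4 · 0.26515 = 0.066288; these sum to 0.21847.
Hence P(box D | data) = (0.066288) / (0.21847) = 0.30342.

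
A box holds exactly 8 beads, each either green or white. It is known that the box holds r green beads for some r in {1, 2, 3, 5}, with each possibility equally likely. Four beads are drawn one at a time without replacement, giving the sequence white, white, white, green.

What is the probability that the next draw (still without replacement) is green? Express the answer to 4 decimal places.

0.2727

For each hypothesis, P(data | H) works out to: P(data | r = 1) = (7/8)(6/7)(5/6)(1/5) = 1/8; P(data | r = 2) = (6/8)(5/7)(4/6)(2/5) = 1/7; P(data | r = 3) = (5/8)(4/7)(3/6)(3/5) = 3/28; P(data | r = 5) = (3/8)(2/7)(1/6)(5/5) = 1/56.
The prior-weighted likelihoods are 1/4 · 1/8 = 1/32, 1/4 · 1/7 = 1/28, 1/4 · 3/28 = 3/112, 1/4 · 1/56 = 1/224; with total 11/112.
The posterior is then P(r = 1 | data) = 7/22, P(r = 2 | data) = 4/11, P(r = 3 | data) = 3/11, P(r = 5 | data) = 1/22.
So P(green next | data) = Σ P(green next | H) P(H | data) = (0)(7/22) + (1/4)(4/11) + (1/2)(3/11) + (1)(1/22) = 3/11.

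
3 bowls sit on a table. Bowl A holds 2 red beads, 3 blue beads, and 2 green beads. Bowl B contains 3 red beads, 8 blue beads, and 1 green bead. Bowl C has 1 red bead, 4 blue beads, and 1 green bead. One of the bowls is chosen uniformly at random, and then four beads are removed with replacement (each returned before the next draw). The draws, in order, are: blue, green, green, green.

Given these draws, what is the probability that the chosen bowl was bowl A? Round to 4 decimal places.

0.7422

Under each hypothesis, the probability of the observed sequence is: P(data | bowl A) = (3/7)(2/7)(2/7)(2/7) = 0.0099958; P(data | bowl B) = (8/12)(1/12)(1/12)(1/12) = 0.0003858; P(data | bowl C) = (4/6)(1/6)(1/6)(1/6) = 0.0030864.
Weighting by the prior gives 1/3 · 0.0099958 = 0.0033319, 1/3 · 0.0003858 = 0.0001286, 1/3 · 0.0030864 = 0.0010288; summing to 0.0044894.
By Bayes' rule, P(bowl A | data) = (0.0033319) / (0.0044894) = 0.74219.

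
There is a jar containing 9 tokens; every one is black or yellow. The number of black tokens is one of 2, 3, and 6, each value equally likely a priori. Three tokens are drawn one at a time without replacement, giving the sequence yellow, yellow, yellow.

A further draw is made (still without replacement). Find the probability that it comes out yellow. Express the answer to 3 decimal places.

Under each hypothesis, the probability of the observed sequence is: P(data | r = 2) = (7/9)(6/8)(5/7) = 5/12; P(data | r = 3) = (6/9)(5/8)(4/7) = 5/21; P(data | r = 6) = (3/9)(2/8)(1/7) = 1/84.
Multiplying each by its prior: 1/3 · 5/12 = 5/36, 1/3 · 5/21 = 5/63, 1/3 · 1/84 = 1/252; with total 2/9.
Normalising, the posterior is P(r = 2 | data) = 5/8, P(r = 3 | data) = 5/14, P(r = 6 | data) = 1/56.
So P(yellow next | data) = Σ P(yellow next | H) P(H | data) = (2/3)(5/8) + (1/2)(5/14) + (0)(1/56) = 25/42.

0.595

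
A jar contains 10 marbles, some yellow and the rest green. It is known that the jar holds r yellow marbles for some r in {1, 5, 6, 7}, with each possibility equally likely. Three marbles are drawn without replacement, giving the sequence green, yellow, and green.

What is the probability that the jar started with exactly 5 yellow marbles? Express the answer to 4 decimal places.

0.3497

For each hypothesis, P(data | H) works out to: P(data | r = 1) = (9/10)(1/9)(8/8) = 0.1; P(data | r = 5) = (5/10)(5/9)(4/8) = 0.13889; P(data | r = 6) = (4/10)(6/9)(3/8) = 0.1; P(data | r = 7) = (3/10)(7/9)(2/8) = 0.058333.
Weighting by the prior gives 1/4 · 0.1 = 0.025, 1/4 · 0.13889 = 0.034722, 1/4 · 0.1 = 0.025, 1/4 · 0.058333 = 0.014583; these sum to 0.099306.
By Bayes' rule, P(r = 5 | data) = (0.034722) / (0.099306) = 0.34965.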